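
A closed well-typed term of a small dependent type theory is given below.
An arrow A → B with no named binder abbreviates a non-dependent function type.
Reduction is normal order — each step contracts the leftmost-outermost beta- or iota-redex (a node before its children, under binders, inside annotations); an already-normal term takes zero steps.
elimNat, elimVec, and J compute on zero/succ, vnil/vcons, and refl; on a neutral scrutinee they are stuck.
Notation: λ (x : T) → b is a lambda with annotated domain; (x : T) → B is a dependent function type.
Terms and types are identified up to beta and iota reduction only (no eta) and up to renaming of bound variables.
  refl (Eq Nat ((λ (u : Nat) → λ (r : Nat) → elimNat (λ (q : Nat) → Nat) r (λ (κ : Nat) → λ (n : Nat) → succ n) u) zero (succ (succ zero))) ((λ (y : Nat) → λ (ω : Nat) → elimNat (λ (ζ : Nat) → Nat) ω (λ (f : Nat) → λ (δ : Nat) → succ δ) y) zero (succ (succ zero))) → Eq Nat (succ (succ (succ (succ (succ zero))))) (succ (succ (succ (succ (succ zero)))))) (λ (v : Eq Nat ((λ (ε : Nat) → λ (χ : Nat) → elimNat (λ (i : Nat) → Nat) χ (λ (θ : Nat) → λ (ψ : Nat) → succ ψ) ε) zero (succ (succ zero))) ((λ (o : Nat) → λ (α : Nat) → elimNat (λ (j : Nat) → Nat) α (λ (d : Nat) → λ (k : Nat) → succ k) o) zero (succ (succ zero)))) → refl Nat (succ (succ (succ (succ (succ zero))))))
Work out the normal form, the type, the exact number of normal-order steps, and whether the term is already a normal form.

resulting normal form:
  refl (Eq Nat (succ (succ zero)) (succ (succ zero)) → Eq Nat (succ (succ (succ (succ (succ zero))))) (succ (succ (succ (succ (succ zero)))))) (λ (u : Eq Nat (succ (succ zero)) (succ (succ zero))) → refl Nat (succ (succ (succ (succ (succ zero))))))
type:
  Eq (Eq Nat (succ (succ zero)) (succ (succ zero)) → Eq Nat (succ (succ (succ (succ (succ zero))))) (succ (succ (succ (succ (succ zero)))))) (λ (u : Eq Nat (succ (succ zero)) (succ (succ zero))) → refl Nat (succ (succ (succ (succ (succ zero)))))) (λ (r : Eq Nat (succ (succ zero)) (succ (succ zero))) → refl Nat (succ (succ (succ (succ (succ zero))))))
normal-order step count: 12
already normal: no
first contracted redex: a beta-redex


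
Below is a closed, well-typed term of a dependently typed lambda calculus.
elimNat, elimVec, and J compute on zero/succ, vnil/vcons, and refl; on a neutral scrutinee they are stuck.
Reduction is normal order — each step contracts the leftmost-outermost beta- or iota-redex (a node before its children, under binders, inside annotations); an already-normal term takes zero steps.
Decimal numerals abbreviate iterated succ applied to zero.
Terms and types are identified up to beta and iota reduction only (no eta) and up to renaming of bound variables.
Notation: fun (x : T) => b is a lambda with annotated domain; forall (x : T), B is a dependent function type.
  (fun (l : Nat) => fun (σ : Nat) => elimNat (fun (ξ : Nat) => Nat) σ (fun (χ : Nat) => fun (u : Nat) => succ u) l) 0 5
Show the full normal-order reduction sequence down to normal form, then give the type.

normal-order reduction:
  (fun (l : Nat) => fun (σ : Nat) => elimNat (fun (ξ : Nat) => Nat) σ (fun (χ : Nat) => fun (u : Nat) => succ u) l) 0 5
  ~> (fun (l : Nat) => elimNat (fun (σ : Nat) => Nat) l (fun (ξ : Nat) => fun (χ : Nat) => succ χ) 0) 5
  ~> elimNat (fun (l : Nat) => Nat) 5 (fun (σ : Nat) => fun (ξ : Nat) => succ ξ) 0
  ~> 5
the term's type:
  Nat


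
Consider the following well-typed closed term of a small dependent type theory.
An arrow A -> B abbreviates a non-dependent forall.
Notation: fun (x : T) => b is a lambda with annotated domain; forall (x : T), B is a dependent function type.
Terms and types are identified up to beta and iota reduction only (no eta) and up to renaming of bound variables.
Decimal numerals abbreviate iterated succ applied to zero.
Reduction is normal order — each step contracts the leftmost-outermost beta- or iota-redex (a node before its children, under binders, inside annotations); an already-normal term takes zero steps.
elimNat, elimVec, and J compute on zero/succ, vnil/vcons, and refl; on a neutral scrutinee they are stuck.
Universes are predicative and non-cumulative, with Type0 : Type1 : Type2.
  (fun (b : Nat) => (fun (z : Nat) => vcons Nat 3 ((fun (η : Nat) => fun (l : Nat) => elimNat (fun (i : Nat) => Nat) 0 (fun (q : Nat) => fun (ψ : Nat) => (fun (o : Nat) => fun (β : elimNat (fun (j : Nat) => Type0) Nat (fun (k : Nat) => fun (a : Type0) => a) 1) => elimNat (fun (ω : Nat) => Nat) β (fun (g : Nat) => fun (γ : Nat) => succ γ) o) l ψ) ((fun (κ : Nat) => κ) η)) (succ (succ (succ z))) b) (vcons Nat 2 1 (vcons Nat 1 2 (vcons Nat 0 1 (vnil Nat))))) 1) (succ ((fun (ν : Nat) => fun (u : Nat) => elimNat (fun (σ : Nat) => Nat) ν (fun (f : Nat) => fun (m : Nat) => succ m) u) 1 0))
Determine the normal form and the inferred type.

normal form:
  vcons Nat 3 8 (vcons Nat 2 1 (vcons Nat 1 2 (vcons Nat 0 1 (vnil Nat))))
type:
  Vec Nat 4


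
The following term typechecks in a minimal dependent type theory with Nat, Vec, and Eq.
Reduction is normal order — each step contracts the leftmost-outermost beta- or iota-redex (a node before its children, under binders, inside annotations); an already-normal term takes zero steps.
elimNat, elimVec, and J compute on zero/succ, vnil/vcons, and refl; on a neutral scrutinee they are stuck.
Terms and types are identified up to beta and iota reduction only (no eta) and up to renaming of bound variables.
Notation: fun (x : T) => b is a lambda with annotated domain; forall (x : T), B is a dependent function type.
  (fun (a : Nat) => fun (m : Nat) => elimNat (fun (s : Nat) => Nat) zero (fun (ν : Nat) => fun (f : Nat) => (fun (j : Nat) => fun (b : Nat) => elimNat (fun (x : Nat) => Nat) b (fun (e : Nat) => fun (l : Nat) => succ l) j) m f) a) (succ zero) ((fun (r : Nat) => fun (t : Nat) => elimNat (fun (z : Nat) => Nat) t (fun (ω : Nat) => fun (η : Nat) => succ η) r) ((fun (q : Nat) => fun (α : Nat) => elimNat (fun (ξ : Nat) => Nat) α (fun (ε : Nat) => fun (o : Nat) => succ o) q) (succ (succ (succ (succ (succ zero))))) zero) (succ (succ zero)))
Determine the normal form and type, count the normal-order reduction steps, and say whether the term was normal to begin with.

normal form:
  succ (succ (succ (succ (succ (succ (succ zero))))))
type:
  Nat
steps to reach normal form (normal order): 66
already normal: no
first redex: a beta-redex


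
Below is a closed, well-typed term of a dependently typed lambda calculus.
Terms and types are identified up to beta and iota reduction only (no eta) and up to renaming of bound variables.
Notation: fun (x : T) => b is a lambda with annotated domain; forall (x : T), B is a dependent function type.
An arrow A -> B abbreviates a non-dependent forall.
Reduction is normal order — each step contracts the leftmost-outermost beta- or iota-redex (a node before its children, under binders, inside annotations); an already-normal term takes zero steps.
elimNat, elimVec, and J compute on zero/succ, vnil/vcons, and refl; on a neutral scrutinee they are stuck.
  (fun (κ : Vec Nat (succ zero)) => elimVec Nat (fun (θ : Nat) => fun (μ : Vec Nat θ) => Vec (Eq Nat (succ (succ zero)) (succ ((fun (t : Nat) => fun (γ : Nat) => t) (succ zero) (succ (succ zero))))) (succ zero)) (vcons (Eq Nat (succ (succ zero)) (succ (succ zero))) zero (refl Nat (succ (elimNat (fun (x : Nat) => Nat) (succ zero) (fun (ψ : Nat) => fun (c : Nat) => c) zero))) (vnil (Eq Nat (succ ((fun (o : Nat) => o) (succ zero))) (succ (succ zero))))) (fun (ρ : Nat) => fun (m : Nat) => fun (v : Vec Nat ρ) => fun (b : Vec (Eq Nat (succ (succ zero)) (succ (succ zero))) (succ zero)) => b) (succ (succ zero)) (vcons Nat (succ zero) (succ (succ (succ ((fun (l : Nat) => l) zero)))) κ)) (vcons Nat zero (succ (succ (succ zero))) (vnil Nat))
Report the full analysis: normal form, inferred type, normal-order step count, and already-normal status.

resulting normal form:
  vcons (Eq Nat (succ (succ zero)) (succ (succ zero))) zero (refl Nat (succ (succ zero))) (vnil (Eq Nat (succ (succ zero)) (succ (succ zero))))
inferred type:
  Vec (Eq Nat (succ (succ zero)) (succ (succ zero))) (succ zero)
normal-order step count: 14
started in normal form: no
first contracted redex: a beta-redex


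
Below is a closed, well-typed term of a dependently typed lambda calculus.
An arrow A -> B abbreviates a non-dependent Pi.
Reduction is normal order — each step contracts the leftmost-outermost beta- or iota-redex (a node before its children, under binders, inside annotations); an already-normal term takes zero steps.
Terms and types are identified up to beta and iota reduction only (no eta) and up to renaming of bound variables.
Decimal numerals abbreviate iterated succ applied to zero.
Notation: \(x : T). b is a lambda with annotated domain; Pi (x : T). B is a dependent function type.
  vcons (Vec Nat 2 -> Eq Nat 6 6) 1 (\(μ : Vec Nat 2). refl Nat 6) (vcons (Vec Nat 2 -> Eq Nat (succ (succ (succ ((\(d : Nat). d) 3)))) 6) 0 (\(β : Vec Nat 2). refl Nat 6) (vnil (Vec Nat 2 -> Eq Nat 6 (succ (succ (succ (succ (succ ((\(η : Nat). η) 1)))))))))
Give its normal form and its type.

normal form:
  vcons (Vec Nat 2 -> Eq Nat 6 6) 1 (\(μ : Vec Nat 2). refl Nat 6) (vcons (Vec Nat 2 -> Eq Nat 6 6) 0 (\(d : Vec Nat 2). refl Nat 6) (vnil (Vec Nat 2 -> Eq Nat 6 6)))
inferred type:
  Vec (Vec Nat 2 -> Eq Nat 6 6) 2
observation: the term reaches its normal form after 2 normal-order steps.


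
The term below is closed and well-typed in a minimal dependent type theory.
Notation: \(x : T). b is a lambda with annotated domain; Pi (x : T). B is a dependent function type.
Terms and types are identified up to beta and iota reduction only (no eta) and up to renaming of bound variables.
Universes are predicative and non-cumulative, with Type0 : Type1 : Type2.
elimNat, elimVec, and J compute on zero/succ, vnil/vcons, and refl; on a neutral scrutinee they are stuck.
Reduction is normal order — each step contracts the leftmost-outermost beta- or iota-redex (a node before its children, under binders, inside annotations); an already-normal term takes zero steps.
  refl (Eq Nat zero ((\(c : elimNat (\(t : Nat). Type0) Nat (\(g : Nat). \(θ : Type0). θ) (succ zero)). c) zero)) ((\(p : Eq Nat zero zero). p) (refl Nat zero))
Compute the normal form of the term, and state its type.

normal form:
  refl (Eq Nat zero zero) (refl Nat zero)
the term's type:
  Eq (Eq Nat zero zero) (refl Nat zero) (refl Nat zero)
observation: the leftmost-outermost redex is a beta-redex, and normalization takes 2 steps.


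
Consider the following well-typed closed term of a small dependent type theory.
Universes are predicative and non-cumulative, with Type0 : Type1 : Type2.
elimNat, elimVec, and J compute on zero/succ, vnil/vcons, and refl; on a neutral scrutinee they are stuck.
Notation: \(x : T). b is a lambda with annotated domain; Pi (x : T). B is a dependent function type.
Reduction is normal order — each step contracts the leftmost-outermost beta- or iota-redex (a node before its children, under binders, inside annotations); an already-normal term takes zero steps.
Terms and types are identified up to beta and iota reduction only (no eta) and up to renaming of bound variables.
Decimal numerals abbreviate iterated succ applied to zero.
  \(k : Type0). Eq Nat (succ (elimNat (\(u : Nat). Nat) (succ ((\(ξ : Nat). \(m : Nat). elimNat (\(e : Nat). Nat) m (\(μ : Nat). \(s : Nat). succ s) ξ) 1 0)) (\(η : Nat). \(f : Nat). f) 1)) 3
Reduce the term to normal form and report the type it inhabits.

resulting normal form:
  \(k : Type0). Eq Nat 3 3
the term's type:
  Pi (k : Type0). Type0
observation: 10 normal-order steps normalize the term, beginning with an elimNat iota-redex.


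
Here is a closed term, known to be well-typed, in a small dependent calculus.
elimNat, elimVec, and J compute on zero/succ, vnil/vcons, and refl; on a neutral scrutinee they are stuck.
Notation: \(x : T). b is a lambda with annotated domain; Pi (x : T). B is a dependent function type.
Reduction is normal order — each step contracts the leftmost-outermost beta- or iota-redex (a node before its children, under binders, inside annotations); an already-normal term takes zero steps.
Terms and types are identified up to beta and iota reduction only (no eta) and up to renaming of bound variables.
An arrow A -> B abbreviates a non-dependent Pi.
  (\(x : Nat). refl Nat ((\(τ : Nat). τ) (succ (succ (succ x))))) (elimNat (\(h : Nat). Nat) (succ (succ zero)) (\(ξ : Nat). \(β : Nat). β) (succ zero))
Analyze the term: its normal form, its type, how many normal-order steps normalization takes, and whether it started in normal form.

reduced normal form:
  refl Nat (succ (succ (succ (succ (succ zero)))))
type:
  Eq Nat (succ (succ (succ (succ (succ zero))))) (succ (succ (succ (succ (succ zero)))))
reduction steps (normal order): 6
started in normal form: no
first contracted redex: a beta-redex


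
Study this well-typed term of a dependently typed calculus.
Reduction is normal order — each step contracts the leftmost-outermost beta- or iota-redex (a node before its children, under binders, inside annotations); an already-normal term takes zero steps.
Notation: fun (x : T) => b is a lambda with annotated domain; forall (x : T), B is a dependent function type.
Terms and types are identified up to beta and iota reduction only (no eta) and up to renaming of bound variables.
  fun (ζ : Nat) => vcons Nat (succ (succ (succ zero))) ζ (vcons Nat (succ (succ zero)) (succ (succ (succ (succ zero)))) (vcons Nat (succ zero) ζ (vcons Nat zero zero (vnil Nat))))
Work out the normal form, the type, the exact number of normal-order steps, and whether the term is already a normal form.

reduced normal form:
  fun (ζ : Nat) => vcons Nat (succ (succ (succ zero))) ζ (vcons Nat (succ (succ zero)) (succ (succ (succ (succ zero)))) (vcons Nat (succ zero) ζ (vcons Nat zero zero (vnil Nat))))
type:
  forall (ζ : Nat), Vec Nat (succ (succ (succ (succ zero))))
steps to reach normal form (normal order): 0
term was already normal: yes


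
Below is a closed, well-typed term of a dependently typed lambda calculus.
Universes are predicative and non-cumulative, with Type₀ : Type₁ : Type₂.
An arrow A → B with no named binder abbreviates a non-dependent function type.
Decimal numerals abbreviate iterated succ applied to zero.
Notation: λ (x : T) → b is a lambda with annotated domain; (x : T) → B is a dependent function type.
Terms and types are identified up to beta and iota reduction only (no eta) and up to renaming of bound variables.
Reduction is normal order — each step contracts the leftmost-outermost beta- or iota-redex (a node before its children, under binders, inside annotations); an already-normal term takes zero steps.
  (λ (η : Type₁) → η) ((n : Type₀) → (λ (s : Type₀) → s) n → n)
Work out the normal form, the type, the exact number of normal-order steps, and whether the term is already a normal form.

normal form:
  (η : Type₀) → η → η
inferred type:
  Type₁
steps to reach normal form (normal order): 2
started in normal form: no
first redex: a beta-redex


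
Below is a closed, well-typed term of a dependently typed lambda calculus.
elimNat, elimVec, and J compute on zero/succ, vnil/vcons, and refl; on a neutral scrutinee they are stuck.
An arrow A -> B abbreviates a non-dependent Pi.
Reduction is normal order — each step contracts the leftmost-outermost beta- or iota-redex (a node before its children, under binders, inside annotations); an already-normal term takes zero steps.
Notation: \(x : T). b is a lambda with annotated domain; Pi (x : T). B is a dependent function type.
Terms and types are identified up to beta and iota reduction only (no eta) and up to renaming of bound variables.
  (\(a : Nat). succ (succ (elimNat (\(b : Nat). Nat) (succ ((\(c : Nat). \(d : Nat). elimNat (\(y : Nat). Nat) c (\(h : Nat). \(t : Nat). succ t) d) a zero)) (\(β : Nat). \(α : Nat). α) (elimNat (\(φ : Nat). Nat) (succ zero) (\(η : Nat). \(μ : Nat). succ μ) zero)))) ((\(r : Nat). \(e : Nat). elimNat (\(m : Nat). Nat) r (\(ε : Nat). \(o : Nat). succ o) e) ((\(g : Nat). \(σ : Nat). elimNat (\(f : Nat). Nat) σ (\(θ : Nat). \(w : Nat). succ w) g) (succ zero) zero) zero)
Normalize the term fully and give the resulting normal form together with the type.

normal form:
  succ (succ (succ (succ zero)))
inferred type:
  Nat


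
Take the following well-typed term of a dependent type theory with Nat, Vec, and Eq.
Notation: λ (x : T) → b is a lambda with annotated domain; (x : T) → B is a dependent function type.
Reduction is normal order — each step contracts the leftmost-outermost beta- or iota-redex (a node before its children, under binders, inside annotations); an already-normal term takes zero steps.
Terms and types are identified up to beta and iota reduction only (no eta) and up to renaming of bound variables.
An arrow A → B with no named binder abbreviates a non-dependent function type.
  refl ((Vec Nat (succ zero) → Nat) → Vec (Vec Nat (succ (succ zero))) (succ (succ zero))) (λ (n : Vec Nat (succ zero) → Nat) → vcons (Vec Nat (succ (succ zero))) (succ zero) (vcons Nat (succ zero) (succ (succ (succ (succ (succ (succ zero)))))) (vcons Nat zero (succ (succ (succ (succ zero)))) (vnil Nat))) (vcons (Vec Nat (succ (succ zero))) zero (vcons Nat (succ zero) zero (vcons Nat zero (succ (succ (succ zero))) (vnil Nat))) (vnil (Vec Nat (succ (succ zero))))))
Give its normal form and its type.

reduced normal form:
  refl ((Vec Nat (succ zero) → Nat) → Vec (Vec Nat (succ (succ zero))) (succ (succ zero))) (λ (n : Vec Nat (succ zero) → Nat) → vcons (Vec Nat (succ (succ zero))) (succ zero) (vcons Nat (succ zero) (succ (succ (succ (succ (succ (succ zero)))))) (vcons Nat zero (succ (succ (succ (succ zero)))) (vnil Nat))) (vcons (Vec Nat (succ (succ zero))) zero (vcons Nat (succ zero) zero (vcons Nat zero (succ (succ (succ zero))) (vnil Nat))) (vnil (Vec Nat (succ (succ zero))))))
the term's type:
  Eq ((Vec Nat (succ zero) → Nat) → Vec (Vec Nat (succ (succ zero))) (succ (succ zero))) (λ (n : Vec Nat (succ zero) → Nat) → vcons (Vec Nat (succ (succ zero))) (succ zero) (vcons Nat (succ zero) (succ (succ (succ (succ (succ (succ zero)))))) (vcons Nat zero (succ (succ (succ (succ zero)))) (vnil Nat))) (vcons (Vec Nat (succ (succ zero))) zero (vcons Nat (succ zero) zero (vcons Nat zero (succ (succ (succ zero))) (vnil Nat))) (vnil (Vec Nat (succ (succ zero)))))) (λ (y : Vec Nat (succ zero) → Nat) → vcons (Vec Nat (succ (succ zero))) (succ zero) (vcons Nat (succ zero) (succ (succ (succ (succ (succ (succ zero)))))) (vcons Nat zero (succ (succ (succ (succ zero)))) (vnil Nat))) (vcons (Vec Nat (succ (succ zero))) zero (vcons Nat (succ zero) zero (vcons Nat zero (succ (succ (succ zero))) (vnil Nat))) (vnil (Vec Nat (succ (succ zero))))))


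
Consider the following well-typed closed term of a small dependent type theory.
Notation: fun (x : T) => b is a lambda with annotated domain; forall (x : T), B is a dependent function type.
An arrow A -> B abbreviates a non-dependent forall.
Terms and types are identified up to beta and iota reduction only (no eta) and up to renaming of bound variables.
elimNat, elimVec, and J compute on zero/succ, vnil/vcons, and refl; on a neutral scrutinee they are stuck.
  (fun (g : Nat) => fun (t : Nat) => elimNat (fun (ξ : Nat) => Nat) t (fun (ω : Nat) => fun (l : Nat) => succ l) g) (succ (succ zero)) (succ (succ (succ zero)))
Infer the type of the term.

type:
  Nat


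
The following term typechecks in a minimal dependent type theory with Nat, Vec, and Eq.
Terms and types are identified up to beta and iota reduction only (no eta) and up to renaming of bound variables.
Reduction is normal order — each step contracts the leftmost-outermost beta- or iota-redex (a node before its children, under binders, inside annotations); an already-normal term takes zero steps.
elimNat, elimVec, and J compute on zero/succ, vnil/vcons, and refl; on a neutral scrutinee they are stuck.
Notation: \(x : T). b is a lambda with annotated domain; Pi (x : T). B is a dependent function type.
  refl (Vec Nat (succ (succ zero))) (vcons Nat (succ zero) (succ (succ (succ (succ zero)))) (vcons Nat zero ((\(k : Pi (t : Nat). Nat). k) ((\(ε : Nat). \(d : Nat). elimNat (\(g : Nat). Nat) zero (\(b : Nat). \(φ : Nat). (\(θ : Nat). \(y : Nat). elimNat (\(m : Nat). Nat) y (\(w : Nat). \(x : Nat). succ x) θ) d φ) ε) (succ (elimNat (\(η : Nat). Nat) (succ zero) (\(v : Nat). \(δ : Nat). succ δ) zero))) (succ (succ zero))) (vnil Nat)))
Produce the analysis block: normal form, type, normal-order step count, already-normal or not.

normal form:
  refl (Vec Nat (succ (succ zero))) (vcons Nat (succ zero) (succ (succ (succ (succ zero)))) (vcons Nat zero (succ (succ (succ (succ zero)))) (vnil Nat)))
type:
  Eq (Vec Nat (succ (succ zero))) (vcons Nat (succ zero) (succ (succ (succ (succ zero)))) (vcons Nat zero (succ (succ (succ (succ zero)))) (vnil Nat))) (vcons Nat (succ zero) (succ (succ (succ (succ zero)))) (vcons Nat zero (succ (succ (succ (succ zero)))) (vnil Nat)))
normal-order step count: 29
term was already normal: no
first contracted redex: a beta-redex


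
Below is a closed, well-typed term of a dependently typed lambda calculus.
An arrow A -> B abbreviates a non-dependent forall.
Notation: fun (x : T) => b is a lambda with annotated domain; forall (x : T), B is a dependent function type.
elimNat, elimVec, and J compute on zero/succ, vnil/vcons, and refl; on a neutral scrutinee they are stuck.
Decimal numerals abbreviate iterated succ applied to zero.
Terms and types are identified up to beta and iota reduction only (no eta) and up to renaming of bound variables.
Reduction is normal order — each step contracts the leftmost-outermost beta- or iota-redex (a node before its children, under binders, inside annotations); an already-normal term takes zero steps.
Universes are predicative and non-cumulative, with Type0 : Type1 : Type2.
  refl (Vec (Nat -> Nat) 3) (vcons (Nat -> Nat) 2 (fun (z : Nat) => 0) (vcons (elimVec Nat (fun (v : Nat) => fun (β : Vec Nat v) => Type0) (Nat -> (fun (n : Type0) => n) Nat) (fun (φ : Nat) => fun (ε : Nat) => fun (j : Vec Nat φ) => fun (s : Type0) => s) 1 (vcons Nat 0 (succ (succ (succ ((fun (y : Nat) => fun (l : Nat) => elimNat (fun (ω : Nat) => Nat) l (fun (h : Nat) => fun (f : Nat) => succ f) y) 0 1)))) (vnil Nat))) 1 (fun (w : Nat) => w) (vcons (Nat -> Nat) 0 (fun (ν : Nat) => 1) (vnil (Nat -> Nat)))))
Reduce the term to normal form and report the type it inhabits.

normal form:
  refl (Vec (Nat -> Nat) 3) (vcons (Nat -> Nat) 2 (fun (z : Nat) => 0) (vcons (Nat -> Nat) 1 (fun (v : Nat) => v) (vcons (Nat -> Nat) 0 (fun (β : Nat) => 1) (vnil (Nat -> Nat)))))
the term's type:
  Eq (Vec (Nat -> Nat) 3) (vcons (Nat -> Nat) 2 (fun (z : Nat) => 0) (vcons (Nat -> Nat) 1 (fun (v : Nat) => v) (vcons (Nat -> Nat) 0 (fun (β : Nat) => 1) (vnil (Nat -> Nat))))) (vcons (Nat -> Nat) 2 (fun (n : Nat) => 0) (vcons (Nat -> Nat) 1 (fun (φ : Nat) => φ) (vcons (Nat -> Nat) 0 (fun (ε : Nat) => 1) (vnil (Nat -> Nat)))))


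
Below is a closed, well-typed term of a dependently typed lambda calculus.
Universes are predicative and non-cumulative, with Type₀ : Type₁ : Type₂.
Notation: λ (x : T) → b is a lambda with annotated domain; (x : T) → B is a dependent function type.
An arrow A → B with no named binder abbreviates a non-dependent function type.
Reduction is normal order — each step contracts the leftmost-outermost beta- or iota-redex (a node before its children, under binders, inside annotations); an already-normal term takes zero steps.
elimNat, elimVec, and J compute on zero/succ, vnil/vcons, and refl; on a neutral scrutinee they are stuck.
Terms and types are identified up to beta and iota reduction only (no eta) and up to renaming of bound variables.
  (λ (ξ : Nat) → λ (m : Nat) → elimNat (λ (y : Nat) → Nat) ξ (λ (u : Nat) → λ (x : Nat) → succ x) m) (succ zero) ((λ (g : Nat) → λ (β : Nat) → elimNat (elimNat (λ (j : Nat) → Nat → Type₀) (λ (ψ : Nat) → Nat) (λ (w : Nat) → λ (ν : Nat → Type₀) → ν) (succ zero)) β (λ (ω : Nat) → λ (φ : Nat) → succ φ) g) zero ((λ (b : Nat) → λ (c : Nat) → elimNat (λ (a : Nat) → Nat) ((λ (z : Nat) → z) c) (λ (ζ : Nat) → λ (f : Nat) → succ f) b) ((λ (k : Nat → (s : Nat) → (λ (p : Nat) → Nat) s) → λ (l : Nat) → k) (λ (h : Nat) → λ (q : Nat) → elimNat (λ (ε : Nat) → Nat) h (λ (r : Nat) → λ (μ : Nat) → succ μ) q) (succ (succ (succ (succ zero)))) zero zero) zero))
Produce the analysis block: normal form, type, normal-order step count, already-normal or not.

resulting normal form:
  succ zero
type:
  Nat
normal-order step count: 15
term was already normal: no
first redex: a beta-redex


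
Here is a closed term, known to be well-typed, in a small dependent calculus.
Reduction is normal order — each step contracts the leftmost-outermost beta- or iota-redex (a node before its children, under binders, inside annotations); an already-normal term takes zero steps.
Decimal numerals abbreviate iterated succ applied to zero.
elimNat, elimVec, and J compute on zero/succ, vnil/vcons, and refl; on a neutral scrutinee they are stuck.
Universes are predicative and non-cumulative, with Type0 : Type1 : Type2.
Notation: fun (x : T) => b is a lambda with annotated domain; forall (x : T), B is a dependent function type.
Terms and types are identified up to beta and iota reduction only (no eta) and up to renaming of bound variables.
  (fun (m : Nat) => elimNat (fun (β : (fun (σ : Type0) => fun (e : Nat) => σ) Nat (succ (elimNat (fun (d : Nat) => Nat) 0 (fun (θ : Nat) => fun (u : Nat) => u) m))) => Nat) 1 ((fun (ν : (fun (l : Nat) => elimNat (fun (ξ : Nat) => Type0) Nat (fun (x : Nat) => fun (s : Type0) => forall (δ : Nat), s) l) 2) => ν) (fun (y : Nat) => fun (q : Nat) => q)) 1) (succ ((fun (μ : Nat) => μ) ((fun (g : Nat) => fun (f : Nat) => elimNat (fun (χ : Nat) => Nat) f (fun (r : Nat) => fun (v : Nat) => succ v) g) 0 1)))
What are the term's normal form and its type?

reduced normal form:
  1
inferred type:
  Nat


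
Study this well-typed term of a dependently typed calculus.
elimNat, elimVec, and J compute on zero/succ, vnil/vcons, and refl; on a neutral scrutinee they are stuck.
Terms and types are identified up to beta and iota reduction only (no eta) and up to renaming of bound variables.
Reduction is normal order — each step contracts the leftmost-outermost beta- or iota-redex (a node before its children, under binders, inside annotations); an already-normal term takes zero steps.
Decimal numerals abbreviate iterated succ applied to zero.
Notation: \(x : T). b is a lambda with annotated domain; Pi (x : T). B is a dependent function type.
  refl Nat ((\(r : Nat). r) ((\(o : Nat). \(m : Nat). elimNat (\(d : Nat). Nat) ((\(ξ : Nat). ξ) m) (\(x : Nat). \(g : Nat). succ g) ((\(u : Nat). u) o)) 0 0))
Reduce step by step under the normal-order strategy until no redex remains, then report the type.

reduction (normal order):
  refl Nat ((\(r : Nat). r) ((\(o : Nat). \(m : Nat). elimNat (\(d : Nat). Nat) ((\(ξ : Nat). ξ) m) (\(x : Nat). \(g : Nat). succ g) ((\(u : Nat). u) o)) 0 0))
  ~> refl Nat ((\(r : Nat). \(o : Nat). elimNat (\(m : Nat). Nat) ((\(d : Nat). d) o) (\(ξ : Nat). \(x : Nat). succ x) ((\(g : Nat). g) r)) 0 0)
  ~> refl Nat ((\(r : Nat). elimNat (\(o : Nat). Nat) ((\(m : Nat). m) r) (\(d : Nat). \(ξ : Nat). succ ξ) ((\(x : Nat). x) 0)) 0)
  ~> refl Nat (elimNat (\(r : Nat). Nat) ((\(o : Nat). o) 0) (\(m : Nat). \(d : Nat). succ d) ((\(ξ : Nat). ξ) 0))
  ~> refl Nat (elimNat (\(r : Nat). Nat) 0 (\(o : Nat). \(m : Nat). succ m) ((\(d : Nat). d) 0))
  ~> refl Nat (elimNat (\(r : Nat). Nat) 0 (\(o : Nat). \(m : Nat). succ m) 0)
  ~> refl Nat 0
type:
  Eq Nat 0 0


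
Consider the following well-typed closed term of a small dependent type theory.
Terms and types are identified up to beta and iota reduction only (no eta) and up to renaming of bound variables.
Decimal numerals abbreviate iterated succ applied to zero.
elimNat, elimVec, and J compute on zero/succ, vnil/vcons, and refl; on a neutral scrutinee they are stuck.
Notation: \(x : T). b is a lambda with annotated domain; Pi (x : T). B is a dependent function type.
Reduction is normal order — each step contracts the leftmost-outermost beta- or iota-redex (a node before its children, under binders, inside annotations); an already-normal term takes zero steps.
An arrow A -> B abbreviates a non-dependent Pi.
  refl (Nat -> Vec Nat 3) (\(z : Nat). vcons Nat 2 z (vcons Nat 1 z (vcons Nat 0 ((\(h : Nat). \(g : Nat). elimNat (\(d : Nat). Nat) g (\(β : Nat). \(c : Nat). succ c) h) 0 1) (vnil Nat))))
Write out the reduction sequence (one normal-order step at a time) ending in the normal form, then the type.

reduction (normal order):
  refl (Nat -> Vec Nat 3) (\(z : Nat). vcons Nat 2 z (vcons Nat 1 z (vcons Nat 0 ((\(h : Nat). \(g : Nat). elimNat (\(d : Nat). Nat) g (\(β : Nat). \(c : Nat). succ c) h) 0 1) (vnil Nat))))
  ~> refl (Nat -> Vec Nat 3) (\(z : Nat). vcons Nat 2 z (vcons Nat 1 z (vcons Nat 0 ((\(h : Nat). elimNat (\(g : Nat). Nat) h (\(d : Nat). \(β : Nat). succ β) 0) 1) (vnil Nat))))
  ~> refl (Nat -> Vec Nat 3) (\(z : Nat). vcons Nat 2 z (vcons Nat 1 z (vcons Nat 0 (elimNat (\(h : Nat). Nat) 1 (\(g : Nat). \(d : Nat). succ d) 0) (vnil Nat))))
  ~> refl (Nat -> Vec Nat 3) (\(z : Nat). vcons Nat 2 z (vcons Nat 1 z (vcons Nat 0 1 (vnil Nat))))
type:
  Eq (Nat -> Vec Nat 3) (\(z : Nat). vcons Nat 2 z (vcons Nat 1 z (vcons Nat 0 1 (vnil Nat)))) (\(h : Nat). vcons Nat 2 h (vcons Nat 1 h (vcons Nat 0 1 (vnil Nat))))


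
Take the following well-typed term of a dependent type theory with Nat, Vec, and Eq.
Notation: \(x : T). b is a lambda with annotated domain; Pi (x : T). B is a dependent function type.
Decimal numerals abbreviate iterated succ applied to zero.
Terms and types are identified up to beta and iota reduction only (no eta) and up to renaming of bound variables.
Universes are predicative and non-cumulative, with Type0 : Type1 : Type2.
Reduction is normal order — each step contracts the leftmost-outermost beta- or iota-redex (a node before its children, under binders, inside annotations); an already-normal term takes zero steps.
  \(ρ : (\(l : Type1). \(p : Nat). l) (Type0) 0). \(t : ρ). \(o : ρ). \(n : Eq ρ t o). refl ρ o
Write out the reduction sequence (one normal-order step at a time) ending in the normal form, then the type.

reduction (normal order):
  \(ρ : (\(l : Type1). \(p : Nat). l) (Type0) 0). \(t : ρ). \(o : ρ). \(n : Eq ρ t o). refl ρ o
  ~> \(ρ : (\(l : Nat). Type0) 0). \(p : ρ). \(t : ρ). \(o : Eq ρ p t). refl ρ t
  ~> \(ρ : Type0). \(l : ρ). \(p : ρ). \(t : Eq ρ l p). refl ρ p
type:
  Pi (ρ : Type0). Pi (l : ρ). Pi (p : ρ). Pi (t : Eq ρ l p). Eq ρ p p


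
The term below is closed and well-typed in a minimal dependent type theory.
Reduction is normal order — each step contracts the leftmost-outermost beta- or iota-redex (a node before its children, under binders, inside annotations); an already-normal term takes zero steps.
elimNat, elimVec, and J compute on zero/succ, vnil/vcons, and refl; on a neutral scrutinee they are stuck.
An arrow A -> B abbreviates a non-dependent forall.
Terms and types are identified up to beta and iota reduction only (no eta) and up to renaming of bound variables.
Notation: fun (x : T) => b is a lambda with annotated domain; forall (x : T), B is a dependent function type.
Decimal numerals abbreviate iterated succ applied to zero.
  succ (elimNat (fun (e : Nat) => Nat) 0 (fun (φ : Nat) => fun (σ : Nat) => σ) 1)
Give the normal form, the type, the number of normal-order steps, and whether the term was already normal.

resulting normal form:
  1
type:
  Nat
normal-order step count: 4
already normal: no
first contracted redex: an elimNat iota-redex


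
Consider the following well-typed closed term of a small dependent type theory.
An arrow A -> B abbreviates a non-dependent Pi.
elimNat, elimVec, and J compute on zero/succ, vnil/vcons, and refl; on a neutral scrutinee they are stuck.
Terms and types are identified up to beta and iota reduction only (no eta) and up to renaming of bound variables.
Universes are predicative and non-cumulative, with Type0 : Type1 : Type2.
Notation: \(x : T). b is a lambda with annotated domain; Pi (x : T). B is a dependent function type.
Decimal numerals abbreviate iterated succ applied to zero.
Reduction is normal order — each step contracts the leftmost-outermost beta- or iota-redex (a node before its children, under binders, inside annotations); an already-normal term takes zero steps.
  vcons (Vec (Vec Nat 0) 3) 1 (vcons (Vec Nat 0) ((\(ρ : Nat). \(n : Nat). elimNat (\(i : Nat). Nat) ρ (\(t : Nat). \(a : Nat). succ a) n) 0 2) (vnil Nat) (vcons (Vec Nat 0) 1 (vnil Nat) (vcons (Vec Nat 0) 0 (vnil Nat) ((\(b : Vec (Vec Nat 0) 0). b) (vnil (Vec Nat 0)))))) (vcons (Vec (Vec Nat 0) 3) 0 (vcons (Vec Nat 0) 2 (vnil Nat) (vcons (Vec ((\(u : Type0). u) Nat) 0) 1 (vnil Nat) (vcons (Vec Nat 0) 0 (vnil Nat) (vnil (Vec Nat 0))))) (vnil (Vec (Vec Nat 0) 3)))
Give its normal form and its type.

reduced normal form:
  vcons (Vec (Vec Nat 0) 3) 1 (vcons (Vec Nat 0) 2 (vnil Nat) (vcons (Vec Nat 0) 1 (vnil Nat) (vcons (Vec Nat 0) 0 (vnil Nat) (vnil (Vec Nat 0))))) (vcons (Vec (Vec Nat 0) 3) 0 (vcons (Vec Nat 0) 2 (vnil Nat) (vcons (Vec Nat 0) 1 (vnil Nat) (vcons (Vec Nat 0) 0 (vnil Nat) (vnil (Vec Nat 0))))) (vnil (Vec (Vec Nat 0) 3)))
the term's type:
  Vec (Vec (Vec Nat 0) 3) 2


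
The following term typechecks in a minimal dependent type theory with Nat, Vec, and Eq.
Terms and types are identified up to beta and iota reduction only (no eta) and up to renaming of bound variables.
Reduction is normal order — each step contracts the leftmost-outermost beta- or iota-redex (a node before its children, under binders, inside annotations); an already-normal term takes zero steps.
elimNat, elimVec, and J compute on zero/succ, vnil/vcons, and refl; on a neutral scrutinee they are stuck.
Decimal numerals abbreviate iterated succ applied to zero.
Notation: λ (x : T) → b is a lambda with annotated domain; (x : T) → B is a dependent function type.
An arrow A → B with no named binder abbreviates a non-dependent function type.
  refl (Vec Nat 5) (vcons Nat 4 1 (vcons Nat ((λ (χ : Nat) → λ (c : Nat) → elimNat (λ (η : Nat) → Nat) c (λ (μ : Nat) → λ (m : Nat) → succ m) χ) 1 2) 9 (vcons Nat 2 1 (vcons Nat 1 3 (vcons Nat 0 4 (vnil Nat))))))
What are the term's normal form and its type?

resulting normal form:
  refl (Vec Nat 5) (vcons Nat 4 1 (vcons Nat 3 9 (vcons Nat 2 1 (vcons Nat 1 3 (vcons Nat 0 4 (vnil Nat))))))
inferred type:
  Eq (Vec Nat 5) (vcons Nat 4 1 (vcons Nat 3 9 (vcons Nat 2 1 (vcons Nat 1 3 (vcons Nat 0 4 (vnil Nat)))))) (vcons Nat 4 1 (vcons Nat 3 9 (vcons Nat 2 1 (vcons Nat 1 3 (vcons Nat 0 4 (vnil Nat))))))


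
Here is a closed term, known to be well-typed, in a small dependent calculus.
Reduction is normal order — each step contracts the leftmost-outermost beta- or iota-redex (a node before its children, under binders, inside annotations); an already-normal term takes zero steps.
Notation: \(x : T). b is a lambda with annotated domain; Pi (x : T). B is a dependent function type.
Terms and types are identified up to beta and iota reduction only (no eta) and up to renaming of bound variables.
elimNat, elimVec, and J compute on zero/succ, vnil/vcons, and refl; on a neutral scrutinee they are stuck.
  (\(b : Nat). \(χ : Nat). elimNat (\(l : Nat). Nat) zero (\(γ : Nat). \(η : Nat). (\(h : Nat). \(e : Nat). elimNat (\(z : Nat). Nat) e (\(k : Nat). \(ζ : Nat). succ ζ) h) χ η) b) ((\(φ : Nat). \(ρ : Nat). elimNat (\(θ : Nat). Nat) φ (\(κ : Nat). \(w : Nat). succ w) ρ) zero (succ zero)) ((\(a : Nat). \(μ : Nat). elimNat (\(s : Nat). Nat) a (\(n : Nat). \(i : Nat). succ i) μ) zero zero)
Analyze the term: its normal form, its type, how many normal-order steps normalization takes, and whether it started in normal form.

normal form:
  zero
inferred type:
  Nat
reduction steps (normal order): 18
started in normal form: no
first contracted redex: a beta-redex


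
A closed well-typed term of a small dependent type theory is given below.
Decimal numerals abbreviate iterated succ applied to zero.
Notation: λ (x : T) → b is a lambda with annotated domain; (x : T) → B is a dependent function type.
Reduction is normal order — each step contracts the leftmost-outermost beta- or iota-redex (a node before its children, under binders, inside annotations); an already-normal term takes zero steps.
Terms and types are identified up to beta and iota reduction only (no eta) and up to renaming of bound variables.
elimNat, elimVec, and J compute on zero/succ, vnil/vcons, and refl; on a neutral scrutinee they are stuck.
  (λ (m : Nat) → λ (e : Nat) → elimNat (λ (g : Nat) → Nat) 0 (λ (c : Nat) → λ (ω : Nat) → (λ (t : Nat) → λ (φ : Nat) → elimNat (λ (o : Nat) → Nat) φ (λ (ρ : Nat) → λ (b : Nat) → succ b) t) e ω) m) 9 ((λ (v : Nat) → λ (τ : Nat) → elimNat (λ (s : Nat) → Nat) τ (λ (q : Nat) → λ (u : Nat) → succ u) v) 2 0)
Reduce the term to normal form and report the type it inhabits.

reduced normal form:
  18
type:
  Nat


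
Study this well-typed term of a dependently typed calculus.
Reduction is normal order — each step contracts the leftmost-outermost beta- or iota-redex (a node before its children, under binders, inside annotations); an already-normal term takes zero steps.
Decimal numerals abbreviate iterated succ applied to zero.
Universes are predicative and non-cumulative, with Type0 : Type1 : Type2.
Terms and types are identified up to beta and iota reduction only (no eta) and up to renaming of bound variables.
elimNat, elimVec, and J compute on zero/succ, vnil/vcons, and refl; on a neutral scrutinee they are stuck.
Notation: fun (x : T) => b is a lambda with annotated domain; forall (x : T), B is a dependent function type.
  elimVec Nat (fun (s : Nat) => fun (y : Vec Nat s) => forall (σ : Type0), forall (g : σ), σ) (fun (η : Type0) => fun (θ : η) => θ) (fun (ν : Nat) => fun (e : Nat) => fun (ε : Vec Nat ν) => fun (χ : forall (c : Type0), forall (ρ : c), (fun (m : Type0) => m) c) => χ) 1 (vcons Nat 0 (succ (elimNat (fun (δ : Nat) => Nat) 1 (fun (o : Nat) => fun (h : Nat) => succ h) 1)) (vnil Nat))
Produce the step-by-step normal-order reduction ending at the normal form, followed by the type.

normal-order reduction:
  elimVec Nat (fun (s : Nat) => fun (y : Vec Nat s) => forall (σ : Type0), forall (g : σ), σ) (fun (η : Type0) => fun (θ : η) => θ) (fun (ν : Nat) => fun (e : Nat) => fun (ε : Vec Nat ν) => fun (χ : forall (c : Type0), forall (ρ : c), (fun (m : Type0) => m) c) => χ) 1 (vcons Nat 0 (succ (elimNat (fun (δ : Nat) => Nat) 1 (fun (o : Nat) => fun (h : Nat) => succ h) 1)) (vnil Nat))
  ~> (fun (s : Nat) => fun (y : Nat) => fun (σ : Vec Nat s) => fun (g : forall (η : Type0), forall (θ : η), (fun (ν : Type0) => ν) η) => g) 0 (succ (elimNat (fun (e : Nat) => Nat) 1 (fun (ε : Nat) => fun (χ : Nat) => succ χ) 1)) (vnil Nat) (elimVec Nat (fun (c : Nat) => fun (ρ : Vec Nat c) => forall (m : Type0), forall (δ : m), m) (fun (o : Type0) => fun (h : o) => h) (fun (ζ : Nat) => fun (γ : Nat) => fun (τ : Vec Nat ζ) => fun (ξ : forall (r : Type0), forall (j : r), (fun (b : Type0) => b) r) => ξ) 0 (vnil Nat))
  ~> (fun (s : Nat) => fun (y : Vec Nat 0) => fun (σ : forall (g : Type0), forall (η : g), (fun (θ : Type0) => θ) g) => σ) (succ (elimNat (fun (ν : Nat) => Nat) 1 (fun (e : Nat) => fun (ε : Nat) => succ ε) 1)) (vnil Nat) (elimVec Nat (fun (χ : Nat) => fun (c : Vec Nat χ) => forall (ρ : Type0), forall (m : ρ), ρ) (fun (δ : Type0) => fun (o : δ) => o) (fun (h : Nat) => fun (ζ : Nat) => fun (γ : Vec Nat h) => fun (τ : forall (ξ : Type0), forall (r : ξ), (fun (j : Type0) => j) ξ) => τ) 0 (vnil Nat))
  ~> (fun (s : Vec Nat 0) => fun (y : forall (σ : Type0), forall (g : σ), (fun (η : Type0) => η) σ) => y) (vnil Nat) (elimVec Nat (fun (θ : Nat) => fun (ν : Vec Nat θ) => forall (e : Type0), forall (ε : e), e) (fun (χ : Type0) => fun (c : χ) => c) (fun (ρ : Nat) => fun (m : Nat) => fun (δ : Vec Nat ρ) => fun (o : forall (h : Type0), forall (ζ : h), (fun (γ : Type0) => γ) h) => o) 0 (vnil Nat))
  ~> (fun (s : forall (y : Type0), forall (σ : y), (fun (g : Type0) => g) y) => s) (elimVec Nat (fun (η : Nat) => fun (θ : Vec Nat η) => forall (ν : Type0), forall (e : ν), ν) (fun (ε : Type0) => fun (χ : ε) => χ) (fun (c : Nat) => fun (ρ : Nat) => fun (m : Vec Nat c) => fun (δ : forall (o : Type0), forall (h : o), (fun (ζ : Type0) => ζ) o) => δ) 0 (vnil Nat))
  ~> elimVec Nat (fun (s : Nat) => fun (y : Vec Nat s) => forall (σ : Type0), forall (g : σ), σ) (fun (η : Type0) => fun (θ : η) => θ) (fun (ν : Nat) => fun (e : Nat) => fun (ε : Vec Nat ν) => fun (χ : forall (c : Type0), forall (ρ : c), (fun (m : Type0) => m) c) => χ) 0 (vnil Nat)
  ~> fun (s : Type0) => fun (y : s) => y
inferred type:
  forall (s : Type0), forall (y : s), s
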